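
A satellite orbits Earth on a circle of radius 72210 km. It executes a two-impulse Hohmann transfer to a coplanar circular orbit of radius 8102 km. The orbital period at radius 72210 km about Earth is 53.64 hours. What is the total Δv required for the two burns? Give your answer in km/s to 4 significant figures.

Δv = 3.686 km/s

From Kepler's third law T² = 4π²r³/μ at r = 72210 km, T = 53.64 hours = 53.64 × 3600 s = 1.93104×10^5 s: μ = 4π²r³/T² = 3.98629×10^5 km³/s².
Transfer-ellipse semi-major axis a_t = (r₁ + r₂)/2 = (72210 + 8102)/2 = 40156 km.
At r₁ the circular-orbit speed is v₁ = √(μ/r₁) = 2.3496 km/s.
On the transfer ellipse at r₁, vis-viva equation gives v_a = √[μ(2/r₁ − 1/a_t)] = 1.0554 km/s.
First burn Δv₁ = |v_a − v₁| = 1.294 km/s.
At r₂, v₂ = √(μ/r₂) = 7.014 km/s.
Transfer-orbit speed at r₂: v_p = √[μ(2/r₂ − 1/a_t)] = 9.406 km/s.
Second burn Δv₂ = |v₂ − v_p| = 2.392 km/s.
Δv = Δv₁ + Δv₂ = 1.294 + 2.392 = 3.686 km/s.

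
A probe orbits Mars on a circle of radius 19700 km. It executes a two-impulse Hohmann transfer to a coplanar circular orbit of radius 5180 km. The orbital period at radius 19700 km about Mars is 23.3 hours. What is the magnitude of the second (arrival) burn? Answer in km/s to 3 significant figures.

From Kepler's third law T² = 4π²r³/μ at r = 19700 km, T = 23.3 hours = 23.3 × 3600 s = 83880 s: μ = 4π²r³/T² = 42898.4 km³/s².
Transfer-ellipse semi-major axis a_t = (r₁ + r₂)/2 = (19700 + 5180)/2 = 12440 km.
Circular speed at r = 5180 km: v_c = √(μ/r) = 2.8777688 km/s.
Transfer-orbit speed at the same r (vis-viva, a = a_t): v_t = √[μ(2/r − 1/a_t)] = 3.6214194 km/s.
Δv₂ = |v_t − v_c| = |3.6214194 − 2.8777688| = 0.7437 km/s.

Δv₂ = 0.744 km/s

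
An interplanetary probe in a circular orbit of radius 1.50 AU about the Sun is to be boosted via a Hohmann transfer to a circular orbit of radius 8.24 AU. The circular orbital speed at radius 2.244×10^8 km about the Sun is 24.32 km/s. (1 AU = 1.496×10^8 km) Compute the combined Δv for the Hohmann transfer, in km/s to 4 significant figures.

Δv = 11.93 km/s

From the circular-orbit relation v² = μ/r at r = 2.244×10^8 km: μ = v²r = (24.32)² × 2.244×10^8 = 1.32724×10^11 km³/s².
In km: r₁ = 1.50 × 1.496×10^8 = 2.244×10^8 km; r₂ = 8.24 × 1.496×10^8 = 1.232704×10^9 km.
The Hohmann ellipse has a_t = (r₁ + r₂)/2 = 7.28552×10^8 km.
Circular speed at r₁: v₁ = √(μ/r₁) = √(1.32724×10^11/2.244×10^8) = 24.320 km/s.
Transfer-orbit speed at r₁ (v² = μ(2/r − 1/a)): v_p = √[μ(2/r₁ − 1/a_t)] = 31.635 km/s.
First burn Δv₁ = |v_p − v₁| = 7.315 km/s.
At r₂, v₂ = √(μ/r₂) = 10.3764 km/s.
Transfer-orbit speed at r₂: v_a = √[μ(2/r₂ − 1/a_t)] = 5.75873 km/s.
Second burn Δv₂ = |v₂ − v_a| = 4.618 km/s.
Δv = Δv₁ + Δv₂ = 7.315 + 4.618 = 11.93 km/s.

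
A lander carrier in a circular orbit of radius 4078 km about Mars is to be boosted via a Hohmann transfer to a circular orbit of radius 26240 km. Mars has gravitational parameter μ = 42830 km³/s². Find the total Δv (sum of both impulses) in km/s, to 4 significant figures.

The Hohmann ellipse has a_t = (r₁ + r₂)/2 = 15159 km.
Circular speed at r₁: v₁ = √(μ/r₁) = √(42830/4078) = 3.241 km/s.
Transfer-orbit speed at r₁ (vis-viva equation): v_p = √[μ(2/r₁ − 1/a_t)] = 4.264 km/s.
First burn Δv₁ = |v_p − v₁| = 1.023 km/s.
At r₂, v₂ = √(μ/r₂) = 1.27759 km/s.
Transfer-orbit speed at r₂: v_a = √[μ(2/r₂ − 1/a_t)] = 0.662644 km/s.
Second burn Δv₂ = |v₂ − v_a| = 0.6149 km/s.
Total Δv = Δv₁ + Δv₂ = 1.638 km/s.

Δv = 1.638 km/s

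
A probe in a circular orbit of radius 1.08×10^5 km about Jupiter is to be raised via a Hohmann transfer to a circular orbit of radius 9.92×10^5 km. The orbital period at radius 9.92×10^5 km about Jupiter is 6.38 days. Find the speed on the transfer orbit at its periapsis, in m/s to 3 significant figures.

From Kepler's third law T² = 4π²r³/μ at r = 9.92×10^5 km, T = 6.38 days = 6.38 × 86400 s = 5.51232×10^5 s: μ = 4π²r³/T² = 1.26831×10^8 km³/s².
The Hohmann ellipse has a_t = (r₁ + r₂)/2 = 5.500×10^5 km.
The periapsis of the transfer ellipse is at r = 1.080×10^5 km.
Vis-viva: v = √[μ(2/r − 1/a_t)] = √[1.26831×10^8 × (2/1.080×10^5 − 1/5.500×10^5)] = 46.02 km/s.

v = 46000 m/s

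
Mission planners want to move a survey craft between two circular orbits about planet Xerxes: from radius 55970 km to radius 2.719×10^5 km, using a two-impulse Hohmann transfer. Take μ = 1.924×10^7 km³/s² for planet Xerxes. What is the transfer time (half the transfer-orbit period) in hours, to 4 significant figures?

The Hohmann ellipse has a_t = (r₁ + r₂)/2 = 1.63935×10^5 km.
Half the transfer-orbit period gives t = π√(a_t³/μ) = 47540 s.
Converting: 47540 s ÷ 3600 s/hour = 13.21 hours.

t = 13.21 hours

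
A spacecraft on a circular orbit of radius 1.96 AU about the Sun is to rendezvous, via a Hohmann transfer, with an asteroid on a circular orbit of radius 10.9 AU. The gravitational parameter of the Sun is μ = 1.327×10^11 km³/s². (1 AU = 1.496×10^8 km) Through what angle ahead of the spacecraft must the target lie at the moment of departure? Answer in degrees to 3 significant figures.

φ = 98.4°

In km: r₁ = 1.96 × 1.496×10^8 = 2.93216×10^8 km; r₂ = 10.9 × 1.496×10^8 = 1.63064×10^9 km.
Transfer-ellipse semi-major axis a_t = (r₁ + r₂)/2 = (2.93216×10^8 + 1.63064×10^9)/2 = 9.61928×10^8 km.
The half-period of the transfer ellipse is t = π√(a_t³/μ) = 2.573×10^8 s.
The target's mean motion on its circular orbit is ω₂ = √(μ/r₂³) = 5.532×10^-9 rad/s.
Angle swept by the target during transfer: ω₂·t = 1.4234 rad = 81.555°.
The spacecraft traverses 180° on the transfer ellipse, so the target must lead by 180° − 81.555° = 98.4°.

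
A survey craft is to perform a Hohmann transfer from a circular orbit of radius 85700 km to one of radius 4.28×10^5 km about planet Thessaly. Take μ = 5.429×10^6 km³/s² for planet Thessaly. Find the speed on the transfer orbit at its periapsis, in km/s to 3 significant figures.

v = 10.3 km/s

The Hohmann ellipse has a_t = (r₁ + r₂)/2 = 2.5685×10^5 km.
The periapsis of the transfer ellipse is at r = 85700 km.
From the vis-viva equation, v = √[μ(2/r − 1/a_t)] = 10.27 km/s.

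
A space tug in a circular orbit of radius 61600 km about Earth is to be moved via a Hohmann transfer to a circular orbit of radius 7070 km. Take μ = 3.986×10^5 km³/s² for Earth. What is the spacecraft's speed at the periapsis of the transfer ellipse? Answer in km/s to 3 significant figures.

Transfer-ellipse semi-major axis a_t = (r₁ + r₂)/2 = (61600 + 7070)/2 = 34335 km.
At periapsis, r = 7070 km.
Applying v² = μ(2/r − 1/a_t): v = 10.06 km/s.

v = 10.1 km/s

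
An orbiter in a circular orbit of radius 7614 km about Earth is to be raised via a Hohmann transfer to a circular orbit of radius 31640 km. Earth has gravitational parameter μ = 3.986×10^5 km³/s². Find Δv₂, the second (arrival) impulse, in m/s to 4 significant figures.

Δv₂ = 1339 m/s

The Hohmann ellipse has a_t = (r₁ + r₂)/2 = 19627 km.
On the circular orbit at r = 31640 km, v_c = √(μ/r) = 3.5494 km/s.
Transfer-orbit speed at the same r (vis-viva, a = a_t): v_t = √[μ(2/r − 1/a_t)] = 2.2107 km/s.
Δv₂ = |v_t − v_c| = |2.2107 − 3.5494| = 1.339 km/s.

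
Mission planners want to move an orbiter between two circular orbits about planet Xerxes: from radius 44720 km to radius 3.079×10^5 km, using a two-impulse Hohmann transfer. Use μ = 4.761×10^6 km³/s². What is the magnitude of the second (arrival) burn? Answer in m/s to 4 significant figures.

Δv₂ = 1952 m/s

Semi-major axis of the transfer orbit: a_t = (44720 + 3.079×10^5)/2 = 1.7631×10^5 km.
On the circular orbit at r = 3.079×10^5 km, v_c = √(μ/r) = 3.932 km/s.
Transfer-orbit speed at the same r (vis-viva, a = a_t): v_t = √[μ(2/r − 1/a_t)] = 1.980 km/s.
Δv₂ = |v_t − v_c| = |1.980 − 3.932| = 1.952 km/s.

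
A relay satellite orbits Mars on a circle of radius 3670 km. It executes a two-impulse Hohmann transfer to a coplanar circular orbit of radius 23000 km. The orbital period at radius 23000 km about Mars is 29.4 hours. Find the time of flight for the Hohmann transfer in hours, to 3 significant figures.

t = 6.49 hours

From Kepler's third law T² = 4π²r³/μ at r = 23000 km, T = 29.4 hours = 29.4 × 3600 s = 1.0584×10^5 s: μ = 4π²r³/T² = 42878.9 km³/s².
The Hohmann ellipse has a_t = (r₁ + r₂)/2 = 13335 km.
Transfer time t = π√(a_t³/μ) = π√((13335)³ / 42878.9) = 23360 s.
Converting: 23360 s ÷ 3600 s/hour = 6.49 hours.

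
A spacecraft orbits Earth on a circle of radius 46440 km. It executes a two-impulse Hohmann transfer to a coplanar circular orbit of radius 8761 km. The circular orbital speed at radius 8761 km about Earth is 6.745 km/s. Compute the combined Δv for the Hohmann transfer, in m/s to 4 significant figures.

From the circular-orbit relation v² = μ/r at r = 8761 km: μ = v²r = (6.745)² × 8761 = 3.98582×10^5 km³/s².
Semi-major axis of the transfer orbit: a_t = (46440 + 8761)/2 = 27600.5 km.
Circular speed at r₁: v₁ = √(μ/r₁) = √(3.98582×10^5/46440) = 2.930 km/s.
Transfer-orbit speed at r₁ (vis-viva): v_a = √[μ(2/r₁ − 1/a_t)] = 1.651 km/s.
First burn Δv₁ = |v_a − v₁| = 1.279 km/s.
At r₂, v₂ = √(μ/r₂) = 6.745 km/s.
Transfer-orbit speed at r₂: v_p = √[μ(2/r₂ − 1/a_t)] = 8.749 km/s.
Second burn Δv₂ = |v₂ − v_p| = 2.004 km/s.
Δv = Δv₁ + Δv₂ = 1.279 + 2.004 = 3.283 km/s.

Δv = 3283 m/s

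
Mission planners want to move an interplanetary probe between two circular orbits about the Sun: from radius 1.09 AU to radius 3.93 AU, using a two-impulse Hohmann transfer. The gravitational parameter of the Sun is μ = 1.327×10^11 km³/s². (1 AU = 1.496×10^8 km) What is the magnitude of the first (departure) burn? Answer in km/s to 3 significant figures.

Δv₁ = 7.17 km/s

In km: r₁ = 1.09 × 1.496×10^8 = 1.63064×10^8 km; r₂ = 3.93 × 1.496×10^8 = 5.87928×10^8 km.
Semi-major axis of the transfer orbit: a_t = (1.63064×10^8 + 5.87928×10^8)/2 = 3.75496×10^8 km.
On the circular orbit at r = 1.63064×10^8 km, v_c = √(μ/r) = 28.527 km/s.
Vis-viva on the transfer ellipse at r = 1.63064×10^8 km gives v_t = √[μ(2/r − 1/a_t)] = 35.696 km/s.
Δv₁ = |v_t − v_c| = |35.696 − 28.527| = 7.169 km/s.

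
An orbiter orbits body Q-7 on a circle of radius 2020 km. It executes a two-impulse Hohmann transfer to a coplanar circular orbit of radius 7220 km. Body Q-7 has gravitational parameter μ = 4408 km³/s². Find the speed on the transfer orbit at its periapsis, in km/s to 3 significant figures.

v = 1.85 km/s

Transfer-ellipse semi-major axis a_t = (r₁ + r₂)/2 = (2020 + 7220)/2 = 4620 km.
The periapsis of the transfer ellipse is at r = 2020 km.
Applying v² = μ(2/r − 1/a_t): v = 1.847 km/s.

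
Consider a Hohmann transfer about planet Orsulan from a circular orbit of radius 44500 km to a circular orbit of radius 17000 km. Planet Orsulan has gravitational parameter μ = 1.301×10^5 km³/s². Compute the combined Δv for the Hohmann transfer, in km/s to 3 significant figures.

Δv = 1.00 km/s

Semi-major axis of the transfer orbit: a_t = (44500 + 17000)/2 = 30750 km.
Circular speed at r₁: v₁ = √(μ/r₁) = √(1.301×10^5/44500) = 1.70985 km/s.
On the transfer ellipse at r₁, vis-viva equation gives v_a = √[μ(2/r₁ − 1/a_t)] = 1.27134 km/s.
First burn Δv₁ = |v_a − v₁| = 0.4385 km/s.
Circular speed at r₂: v₂ = √(μ/r₂) = 2.7664 km/s.
Transfer-orbit speed at r₂: v_p = √[μ(2/r₂ − 1/a_t)] = 3.3279 km/s.
Second burn Δv₂ = |v₂ − v_p| = 0.5615 km/s.
Δv = Δv₁ + Δv₂ = 0.4385 + 0.5615 = 1.000 km/s.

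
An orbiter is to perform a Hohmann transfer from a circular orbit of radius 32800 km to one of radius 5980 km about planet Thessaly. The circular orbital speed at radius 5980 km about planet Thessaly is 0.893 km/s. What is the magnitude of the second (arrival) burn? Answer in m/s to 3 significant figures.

From the circular-orbit relation v² = μ/r at r = 5980 km: μ = v²r = (0.893)² × 5980 = 4768.75 km³/s².
Transfer-ellipse semi-major axis a_t = (r₁ + r₂)/2 = (32800 + 5980)/2 = 19390 km.
On the circular orbit at r = 5980 km, v_c = √(μ/r) = 0.89300 km/s.
Vis-viva on the transfer ellipse at r = 5980 km gives v_t = √[μ(2/r − 1/a_t)] = 1.1614 km/s.
Δv₂ = |v_t − v_c| = |1.1614 − 0.89300| = 0.2684 km/s.

Δv₂ = 268 m/s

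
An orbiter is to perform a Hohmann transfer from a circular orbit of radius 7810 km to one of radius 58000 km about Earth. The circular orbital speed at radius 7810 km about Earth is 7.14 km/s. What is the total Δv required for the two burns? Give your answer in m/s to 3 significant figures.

From the circular-orbit relation v² = μ/r at r = 7810 km: μ = v²r = (7.14)² × 7810 = 3.98151×10^5 km³/s².
Semi-major axis of the transfer orbit: a_t = (7810 + 58000)/2 = 32905 km.
At r₁ the circular-orbit speed is v₁ = √(μ/r₁) = 7.140 km/s.
Transfer-orbit speed at r₁ (vis-viva equation): v_p = √[μ(2/r₁ − 1/a_t)] = 9.479 km/s.
First burn Δv₁ = |v_p − v₁| = 2.339 km/s.
Circular speed at r₂: v₂ = √(μ/r₂) = 2.620 km/s.
Transfer-orbit speed at r₂: v_a = √[μ(2/r₂ − 1/a_t)] = 1.276 km/s.
Second burn Δv₂ = |v₂ − v_a| = 1.344 km/s.
Total Δv = Δv₁ + Δv₂ = 3.683 km/s.

Δv = 3680 m/s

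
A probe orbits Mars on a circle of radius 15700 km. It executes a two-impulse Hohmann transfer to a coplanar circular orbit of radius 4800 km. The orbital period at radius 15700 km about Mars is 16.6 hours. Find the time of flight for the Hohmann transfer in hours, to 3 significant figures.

t = 4.38 hours

From Kepler's third law T² = 4π²r³/μ at r = 15700 km, T = 16.6 hours = 16.6 × 3600 s = 59760 s: μ = 4π²r³/T² = 42779.7 km³/s².
The Hohmann ellipse has a_t = (r₁ + r₂)/2 = 10250 km.
Half the transfer-orbit period gives t = π√(a_t³/μ) = 15760 s.
Converting: 15760 s ÷ 3600 s/hour = 4.38 hours.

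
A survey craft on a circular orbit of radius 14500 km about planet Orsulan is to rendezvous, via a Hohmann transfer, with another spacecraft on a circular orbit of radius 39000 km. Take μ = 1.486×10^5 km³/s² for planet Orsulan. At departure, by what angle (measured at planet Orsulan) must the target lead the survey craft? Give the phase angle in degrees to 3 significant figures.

φ = 77.8°

The Hohmann ellipse has a_t = (r₁ + r₂)/2 = 26750 km.
Transfer time t = π√(a_t³/μ) = 35655.5 s.
Target angular speed ω₂ = √(μ/r₂³) = 5.00510×10^-5 rad/s.
Angle swept by the target during transfer: ω₂·t = 1.78459 rad = 102.2°.
The survey craft traverses 180° on the transfer ellipse, so the target must lead by 180° − 102.2° = 77.8°.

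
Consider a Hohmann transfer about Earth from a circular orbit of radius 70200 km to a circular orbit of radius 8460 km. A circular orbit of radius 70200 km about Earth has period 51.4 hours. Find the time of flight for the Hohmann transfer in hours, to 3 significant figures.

From Kepler's third law T² = 4π²r³/μ at r = 70200 km, T = 51.4 hours = 51.4 × 3600 s = 1.8504×10^5 s: μ = 4π²r³/T² = 3.98878×10^5 km³/s².
Transfer-ellipse semi-major axis a_t = (r₁ + r₂)/2 = (70200 + 8460)/2 = 39330 km.
Half the transfer-orbit period gives t = π√(a_t³/μ) = 38800 s.
Converting: 38800 s ÷ 3600 s/hour = 10.8 hours.

t = 10.8 hours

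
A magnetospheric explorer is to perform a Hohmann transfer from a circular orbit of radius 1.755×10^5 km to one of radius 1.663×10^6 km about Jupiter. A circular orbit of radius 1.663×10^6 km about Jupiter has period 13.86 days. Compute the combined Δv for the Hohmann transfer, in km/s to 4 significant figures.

From Kepler's third law T² = 4π²r³/μ at r = 1.663×10^6 km, T = 13.86 days = 13.86 × 86400 s = 1.197504×10^6 s: μ = 4π²r³/T² = 1.26614×10^8 km³/s².
Semi-major axis of the transfer orbit: a_t = (1.755×10^5 + 1.663×10^6)/2 = 9.1925×10^5 km.
Circular speed at r₁: v₁ = √(μ/r₁) = √(1.26614×10^8/1.755×10^5) = 26.860 km/s.
On the transfer ellipse at r₁, v² = μ(2/r − 1/a) gives v_p = √[μ(2/r₁ − 1/a_t)] = 36.127 km/s.
First burn Δv₁ = |v_p − v₁| = 9.267 km/s.
At r₂, v₂ = √(μ/r₂) = 8.726 km/s.
Transfer-orbit speed at r₂: v_a = √[μ(2/r₂ − 1/a_t)] = 3.813 km/s.
Second burn Δv₂ = |v₂ − v_a| = 4.913 km/s.
Total Δv = Δv₁ + Δv₂ = 14.18 km/s.

Δv = 14.18 km/s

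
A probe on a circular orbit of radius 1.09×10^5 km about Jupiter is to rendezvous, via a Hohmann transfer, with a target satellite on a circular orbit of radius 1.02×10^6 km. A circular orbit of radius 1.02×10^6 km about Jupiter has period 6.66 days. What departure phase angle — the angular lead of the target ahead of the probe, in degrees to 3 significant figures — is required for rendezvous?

From Kepler's third law T² = 4π²r³/μ at r = 1.02×10^6 km, T = 6.66 days = 6.66 × 86400 s = 5.75424×10^5 s: μ = 4π²r³/T² = 1.26527×10^8 km³/s².
The Hohmann ellipse has a_t = (r₁ + r₂)/2 = 5.645×10^5 km.
Transfer time t = π√(a_t³/μ) = 1.18455×10^5 s.
The target's mean motion on its circular orbit is ω₂ = √(μ/r₂³) = 1.09192×10^-5 rad/s.
Angle swept by the target during transfer: ω₂·t = 1.2934 rad = 74.11°.
Arrival is 180° from departure on the ellipse, so φ = 180° − 74.11° = 106°.

φ = 106°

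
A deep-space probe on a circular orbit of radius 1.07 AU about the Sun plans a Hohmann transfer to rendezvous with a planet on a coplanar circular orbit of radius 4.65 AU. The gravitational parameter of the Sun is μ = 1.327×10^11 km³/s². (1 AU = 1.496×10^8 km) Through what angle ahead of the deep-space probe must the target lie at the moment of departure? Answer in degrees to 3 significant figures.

φ = 93.2°

In km: r₁ = 1.07 × 1.496×10^8 = 1.60072×10^8 km; r₂ = 4.65 × 1.496×10^8 = 6.9564×10^8 km.
Transfer-ellipse semi-major axis a_t = (r₁ + r₂)/2 = (1.60072×10^8 + 6.9564×10^8)/2 = 4.27856×10^8 km.
Transfer time t = π√(a_t³/μ) = 7.63240×10^7 s.
Target angular speed ω₂ = √(μ/r₂³) = 1.98545×10^-8 rad/s.
Angle swept by the target during transfer: ω₂·t = 1.51537 rad = 86.82°.
The deep-space probe traverses 180° on the transfer ellipse, so the target must lead by 180° − 86.82° = 93.2°.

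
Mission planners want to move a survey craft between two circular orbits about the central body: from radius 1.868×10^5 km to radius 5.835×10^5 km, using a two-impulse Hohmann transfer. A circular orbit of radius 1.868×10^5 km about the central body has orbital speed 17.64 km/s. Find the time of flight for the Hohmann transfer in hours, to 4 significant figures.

t = 27.36 hours

From the circular-orbit relation v² = μ/r at r = 1.868×10^5 km: μ = v²r = (17.64)² × 1.868×10^5 = 5.81265×10^7 km³/s².
The Hohmann ellipse has a_t = (r₁ + r₂)/2 = 3.8515×10^5 km.
Transfer time t = π√(a_t³/μ) = π√((3.8515×10^5)³ / 5.81265×10^7) = 98490 s.
Converting: 98490 s ÷ 3600 s/hour = 27.36 hours.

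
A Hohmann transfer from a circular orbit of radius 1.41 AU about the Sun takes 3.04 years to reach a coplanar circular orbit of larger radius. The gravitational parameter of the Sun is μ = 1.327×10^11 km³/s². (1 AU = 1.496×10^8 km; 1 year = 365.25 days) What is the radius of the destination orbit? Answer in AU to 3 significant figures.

r₂ = 5.25 AU

In km: r₁ = 1.41 × 1.496×10^8 = 2.10936×10^8 km.
Transfer time t = 3.04 years × 365.25 × 86400 s = 9.5935104×10^7 s, and t = π√(a_t³/μ).
So a_t = (μ t²/π²)^(1/3) = (1.327×10^11 × (9.5935104×10^7)² / π²)^(1/3) = 4.9832×10^8 km.
Since a_t = (r₁ + r₂)/2, r₂ = 2a_t − r₁ = 2×4.9832×10^8 − 2.10936×10^8 = 7.85704×10^8 km.
In AU: r₂ = 7.85704×10^8 / 1.496×10^8 = 5.25 AU.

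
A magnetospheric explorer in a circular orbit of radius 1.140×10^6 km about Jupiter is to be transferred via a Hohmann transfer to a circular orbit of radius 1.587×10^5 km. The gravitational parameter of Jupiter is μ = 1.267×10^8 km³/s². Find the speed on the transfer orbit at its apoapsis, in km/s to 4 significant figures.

v = 5.212 km/s

The Hohmann ellipse has a_t = (r₁ + r₂)/2 = 6.4935×10^5 km.
At apoapsis, r = 1.140×10^6 km.
Vis-viva: v = √[μ(2/r − 1/a_t)] = √[1.267×10^8 × (2/1.140×10^6 − 1/6.4935×10^5)] = 5.212 km/s.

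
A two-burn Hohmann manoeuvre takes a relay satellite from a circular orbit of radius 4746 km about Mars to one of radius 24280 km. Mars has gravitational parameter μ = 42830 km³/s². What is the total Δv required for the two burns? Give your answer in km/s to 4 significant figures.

The Hohmann ellipse has a_t = (r₁ + r₂)/2 = 14513 km.
Circular speed at r₁: v₁ = √(μ/r₁) = √(42830/4746) = 3.0041 km/s.
Transfer-orbit speed at r₁ (vis-viva equation): v_p = √[μ(2/r₁ − 1/a_t)] = 3.8856 km/s.
First burn Δv₁ = |v_p − v₁| = 0.8815 km/s.
At r₂, v₂ = √(μ/r₂) = 1.32816 km/s.
Transfer-orbit speed at r₂: v_a = √[μ(2/r₂ − 1/a_t)] = 0.759513 km/s.
Second burn Δv₂ = |v₂ − v_a| = 0.5686 km/s.
Δv = Δv₁ + Δv₂ = 0.8815 + 0.5686 = 1.450 km/s.

Δv = 1.450 km/s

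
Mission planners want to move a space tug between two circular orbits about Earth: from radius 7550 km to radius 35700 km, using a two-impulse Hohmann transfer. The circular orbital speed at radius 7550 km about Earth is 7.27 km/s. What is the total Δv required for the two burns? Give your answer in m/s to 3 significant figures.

Δv = 3440 m/s

From the circular-orbit relation v² = μ/r at r = 7550 km: μ = v²r = (7.27)² × 7550 = 3.99039×10^5 km³/s².
Semi-major axis of the transfer orbit: a_t = (7550 + 35700)/2 = 21625 km.
At r₁ the circular-orbit speed is v₁ = √(μ/r₁) = 7.270 km/s.
On the transfer ellipse at r₁, v² = μ(2/r − 1/a) gives v_p = √[μ(2/r₁ − 1/a_t)] = 9.341 km/s.
First burn Δv₁ = |v_p − v₁| = 2.071 km/s.
At r₂, v₂ = √(μ/r₂) = 3.343 km/s.
Transfer-orbit speed at r₂: v_a = √[μ(2/r₂ − 1/a_t)] = 1.975 km/s.
Second burn Δv₂ = |v₂ − v_a| = 1.368 km/s.
Δv = Δv₁ + Δv₂ = 2.071 + 1.368 = 3.439 km/s.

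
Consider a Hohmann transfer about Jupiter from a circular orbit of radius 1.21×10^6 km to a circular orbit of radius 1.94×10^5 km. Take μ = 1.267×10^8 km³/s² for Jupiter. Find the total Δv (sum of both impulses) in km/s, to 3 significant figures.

The Hohmann ellipse has a_t = (r₁ + r₂)/2 = 7.020×10^5 km.
At r₁ the circular-orbit speed is v₁ = √(μ/r₁) = 10.2328 km/s.
On the transfer ellipse at r₁, vis-viva gives v_a = √[μ(2/r₁ − 1/a_t)] = 5.37933 km/s.
First burn Δv₁ = |v_a − v₁| = 4.853 km/s.
Circular speed at r₂: v₂ = √(μ/r₂) = 25.5557 km/s.
Transfer-orbit speed at r₂: v_p = √[μ(2/r₂ − 1/a_t)] = 33.5515 km/s.
Second burn Δv₂ = |v₂ − v_p| = 7.996 km/s.
Δv = Δv₁ + Δv₂ = 4.853 + 7.996 = 12.85 km/s.

Δv = 12.8 km/s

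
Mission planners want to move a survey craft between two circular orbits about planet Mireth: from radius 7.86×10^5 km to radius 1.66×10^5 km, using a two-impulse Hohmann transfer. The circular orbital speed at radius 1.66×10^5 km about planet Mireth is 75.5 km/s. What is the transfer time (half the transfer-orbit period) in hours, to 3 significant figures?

t = 9.32 hours

From the circular-orbit relation v² = μ/r at r = 1.66×10^5 km: μ = v²r = (75.5)² × 1.66×10^5 = 9.46242×10^8 km³/s².
Semi-major axis of the transfer orbit: a_t = (7.860×10^5 + 1.660×10^5)/2 = 4.760×10^5 km.
Half the transfer-orbit period gives t = π√(a_t³/μ) = 33540 s.
Converting: 33540 s ÷ 3600 s/hour = 9.32 hours.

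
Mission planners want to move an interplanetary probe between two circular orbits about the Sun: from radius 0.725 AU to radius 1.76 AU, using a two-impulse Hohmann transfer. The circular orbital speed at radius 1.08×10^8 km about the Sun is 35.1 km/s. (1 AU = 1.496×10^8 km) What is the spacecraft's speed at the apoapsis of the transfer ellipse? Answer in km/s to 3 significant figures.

v = 17.2 km/s

From the circular-orbit relation v² = μ/r at r = 1.08×10^8 km: μ = v²r = (35.1)² × 1.08×10^8 = 1.33057×10^11 km³/s².
In km: r₁ = 0.725 × 1.496×10^8 = 1.0846×10^8 km; r₂ = 1.76 × 1.496×10^8 = 2.63296×10^8 km.
Transfer-ellipse semi-major axis a_t = (r₁ + r₂)/2 = (1.0846×10^8 + 2.63296×10^8)/2 = 1.85878×10^8 km.
The apoapsis of the transfer ellipse is at r = 2.63296×10^8 km.
Vis-viva: v = √[μ(2/r − 1/a_t)] = √[1.33057×10^11 × (2/2.63296×10^8 − 1/1.85878×10^8)] = 17.17 km/s.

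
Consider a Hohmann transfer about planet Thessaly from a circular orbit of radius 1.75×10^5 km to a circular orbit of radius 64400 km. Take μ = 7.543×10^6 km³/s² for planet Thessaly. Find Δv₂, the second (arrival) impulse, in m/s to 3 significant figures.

The Hohmann ellipse has a_t = (r₁ + r₂)/2 = 1.197×10^5 km.
On the circular orbit at r = 64400 km, v_c = √(μ/r) = 10.823 km/s.
Transfer-orbit speed at the same r (vis-viva, a = a_t): v_t = √[μ(2/r − 1/a_t)] = 13.086 km/s.
Δv₂ = |v_t − v_c| = |13.086 − 10.823| = 2.263 km/s.

Δv₂ = 2260 m/s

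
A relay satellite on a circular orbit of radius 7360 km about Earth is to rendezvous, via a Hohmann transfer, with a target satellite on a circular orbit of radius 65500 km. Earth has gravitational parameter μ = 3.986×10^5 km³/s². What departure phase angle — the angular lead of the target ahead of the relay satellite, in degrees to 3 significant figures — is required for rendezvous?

Semi-major axis of the transfer orbit: a_t = (7360 + 65500)/2 = 36430 km.
The half-period of the transfer ellipse is t = π√(a_t³/μ) = 34600 s.
The target's mean motion on its circular orbit is ω₂ = √(μ/r₂³) = 3.766×10^-5 rad/s.
Angle swept by the target during transfer: ω₂·t = 1.303 rad = 74.66°.
The relay satellite traverses 180° on the transfer ellipse, so the target must lead by 180° − 74.66° = 105°.

φ = 105°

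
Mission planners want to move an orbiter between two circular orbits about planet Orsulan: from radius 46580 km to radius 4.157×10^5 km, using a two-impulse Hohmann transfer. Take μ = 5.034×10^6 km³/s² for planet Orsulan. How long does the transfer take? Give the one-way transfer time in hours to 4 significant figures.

t = 43.22 hours

Transfer-ellipse semi-major axis a_t = (r₁ + r₂)/2 = (46580 + 4.157×10^5)/2 = 2.3114×10^5 km.
Half the transfer-orbit period gives t = π√(a_t³/μ) = 1.556×10^5 s.
Converting: 1.556×10^5 s ÷ 3600 s/hour = 43.22 hours.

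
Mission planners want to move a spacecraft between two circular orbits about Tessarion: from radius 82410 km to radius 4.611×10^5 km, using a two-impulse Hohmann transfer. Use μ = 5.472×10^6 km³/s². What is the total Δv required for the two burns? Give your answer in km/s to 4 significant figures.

Δv = 4.014 km/s

The Hohmann ellipse has a_t = (r₁ + r₂)/2 = 2.71755×10^5 km.
At r₁ the circular-orbit speed is v₁ = √(μ/r₁) = 8.14860 km/s.
On the transfer ellipse at r₁, v² = μ(2/r − 1/a) gives v_p = √[μ(2/r₁ − 1/a_t)] = 10.6143 km/s.
First burn Δv₁ = |v_p − v₁| = 2.466 km/s.
Circular speed at r₂: v₂ = √(μ/r₂) = 3.445 km/s.
Transfer-orbit speed at r₂: v_a = √[μ(2/r₂ − 1/a_t)] = 1.897 km/s.
Second burn Δv₂ = |v₂ − v_a| = 1.548 km/s.
Total Δv = Δv₁ + Δv₂ = 4.014 km/s.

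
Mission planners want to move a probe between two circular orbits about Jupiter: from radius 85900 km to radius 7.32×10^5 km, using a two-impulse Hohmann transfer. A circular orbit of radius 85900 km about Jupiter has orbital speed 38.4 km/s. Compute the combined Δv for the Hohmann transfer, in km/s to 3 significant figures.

From the circular-orbit relation v² = μ/r at r = 85900 km: μ = v²r = (38.4)² × 85900 = 1.26665×10^8 km³/s².
Semi-major axis of the transfer orbit: a_t = (85900 + 7.320×10^5)/2 = 4.0895×10^5 km.
At r₁ the circular-orbit speed is v₁ = √(μ/r₁) = 38.40 km/s.
On the transfer ellipse at r₁, vis-viva equation gives v_p = √[μ(2/r₁ − 1/a_t)] = 51.37 km/s.
First burn Δv₁ = |v_p − v₁| = 12.97 km/s.
At r₂, v₂ = √(μ/r₂) = 13.1544 km/s.
Transfer-orbit speed at r₂: v_a = √[μ(2/r₂ − 1/a_t)] = 6.02884 km/s.
Second burn Δv₂ = |v₂ − v_a| = 7.126 km/s.
Total Δv = Δv₁ + Δv₂ = 20.10 km/s.

Δv = 20.1 km/s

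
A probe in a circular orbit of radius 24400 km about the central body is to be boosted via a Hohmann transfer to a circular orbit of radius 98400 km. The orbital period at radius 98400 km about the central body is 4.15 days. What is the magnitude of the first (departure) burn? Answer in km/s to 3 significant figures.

Δv₁ = 0.921 km/s

From Kepler's third law T² = 4π²r³/μ at r = 98400 km, T = 4.15 days = 4.15 × 86400 s = 3.5856×10^5 s: μ = 4π²r³/T² = 2.92564×10^5 km³/s².
The Hohmann ellipse has a_t = (r₁ + r₂)/2 = 61400 km.
Circular speed at r = 24400 km: v_c = √(μ/r) = 3.4627 km/s.
Vis-viva on the transfer ellipse at r = 24400 km gives v_t = √[μ(2/r − 1/a_t)] = 4.3836 km/s.
Δv₁ = |v_t − v_c| = |4.3836 − 3.4627| = 0.9209 km/s.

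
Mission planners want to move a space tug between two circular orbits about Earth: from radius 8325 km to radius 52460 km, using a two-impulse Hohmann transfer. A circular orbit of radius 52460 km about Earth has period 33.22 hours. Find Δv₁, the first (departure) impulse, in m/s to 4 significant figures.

From Kepler's third law T² = 4π²r³/μ at r = 52460 km, T = 33.22 hours = 33.22 × 3600 s = 1.19592×10^5 s: μ = 4π²r³/T² = 3.98511×10^5 km³/s².
Transfer-ellipse semi-major axis a_t = (r₁ + r₂)/2 = (8325 + 52460)/2 = 30392.5 km.
Circular speed at r = 8325 km: v_c = √(μ/r) = 6.919 km/s.
Vis-viva on the transfer ellipse at r = 8325 km gives v_t = √[μ(2/r − 1/a_t)] = 9.090 km/s.
Δv₁ = |v_t − v_c| = |9.090 − 6.919| = 2.171 km/s.

Δv₁ = 2171 m/s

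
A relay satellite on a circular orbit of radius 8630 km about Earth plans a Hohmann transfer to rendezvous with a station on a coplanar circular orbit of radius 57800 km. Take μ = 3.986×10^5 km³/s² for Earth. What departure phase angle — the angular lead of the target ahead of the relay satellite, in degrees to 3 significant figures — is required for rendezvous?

φ = 102°

The Hohmann ellipse has a_t = (r₁ + r₂)/2 = 33215 km.
Transfer time t = π√(a_t³/μ) = 30121.9 s.
Target angular speed ω₂ = √(μ/r₂³) = 4.54336×10^-5 rad/s.
Angle swept by the target during transfer: ω₂·t = 1.3685 rad = 78.41°.
The relay satellite traverses 180° on the transfer ellipse, so the target must lead by 180° − 78.41° = 102°.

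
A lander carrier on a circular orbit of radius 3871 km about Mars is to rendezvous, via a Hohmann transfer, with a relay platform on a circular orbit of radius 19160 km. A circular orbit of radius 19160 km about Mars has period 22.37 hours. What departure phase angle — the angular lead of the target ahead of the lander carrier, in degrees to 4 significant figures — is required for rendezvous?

φ = 96.13°

From Kepler's third law T² = 4π²r³/μ at r = 19160 km, T = 22.37 hours = 22.37 × 3600 s = 80532 s: μ = 4π²r³/T² = 42816.3 km³/s².
Semi-major axis of the transfer orbit: a_t = (3871 + 19160)/2 = 11515.5 km.
The half-period of the transfer ellipse is t = π√(a_t³/μ) = 18762 s.
The target's mean motion on its circular orbit is ω₂ = √(μ/r₂³) = 7.8021×10^-5 rad/s.
Angle swept by the target during transfer: ω₂·t = 1.4638 rad = 83.87°.
The lander carrier traverses 180° on the transfer ellipse, so the target must lead by 180° − 83.87° = 96.13°.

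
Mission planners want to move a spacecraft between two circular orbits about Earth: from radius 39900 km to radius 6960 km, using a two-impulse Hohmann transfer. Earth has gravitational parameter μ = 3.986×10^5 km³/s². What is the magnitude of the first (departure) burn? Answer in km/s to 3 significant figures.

Transfer-ellipse semi-major axis a_t = (r₁ + r₂)/2 = (39900 + 6960)/2 = 23430 km.
Circular speed at r = 39900 km: v_c = √(μ/r) = 3.161 km/s.
Transfer-orbit speed at the same r (vis-viva, a = a_t): v_t = √[μ(2/r − 1/a_t)] = 1.723 km/s.
Δv₁ = |v_t − v_c| = |1.723 − 3.161| = 1.438 km/s.

Δv₁ = 1.44 km/s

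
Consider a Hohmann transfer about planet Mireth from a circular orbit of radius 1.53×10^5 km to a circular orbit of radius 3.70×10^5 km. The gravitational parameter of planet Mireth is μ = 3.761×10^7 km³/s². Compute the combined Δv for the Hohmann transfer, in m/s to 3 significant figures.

Δv = 5340 m/s

Semi-major axis of the transfer orbit: a_t = (1.530×10^5 + 3.700×10^5)/2 = 2.615×10^5 km.
Circular speed at r₁: v₁ = √(μ/r₁) = √(3.761×10^7/1.530×10^5) = 15.679 km/s.
Transfer-orbit speed at r₁ (vis-viva equation): v_p = √[μ(2/r₁ − 1/a_t)] = 18.650 km/s.
First burn Δv₁ = |v_p − v₁| = 2.971 km/s.
At r₂, v₂ = √(μ/r₂) = 10.082 km/s.
Transfer-orbit speed at r₂: v_a = √[μ(2/r₂ − 1/a_t)] = 7.7119 km/s.
Second burn Δv₂ = |v₂ − v_a| = 2.370 km/s.
Δv = Δv₁ + Δv₂ = 2.971 + 2.370 = 5.341 km/s.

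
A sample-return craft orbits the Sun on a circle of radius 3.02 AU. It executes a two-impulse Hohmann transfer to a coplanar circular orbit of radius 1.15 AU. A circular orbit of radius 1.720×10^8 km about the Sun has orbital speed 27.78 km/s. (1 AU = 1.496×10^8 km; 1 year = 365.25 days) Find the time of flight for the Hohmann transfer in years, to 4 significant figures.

t = 1.505 years

From the circular-orbit relation v² = μ/r at r = 1.720×10^8 km: μ = v²r = (27.78)² × 1.720×10^8 = 1.32737×10^11 km³/s².
In km: r₁ = 3.02 × 1.496×10^8 = 4.51792×10^8 km; r₂ = 1.15 × 1.496×10^8 = 1.7204×10^8 km.
Semi-major axis of the transfer orbit: a_t = (4.51792×10^8 + 1.7204×10^8)/2 = 3.11916×10^8 km.
Half the transfer-orbit period gives t = π√(a_t³/μ) = 4.750×10^7 s.
Converting: 4.750×10^7 s ÷ 3.15576×10^7 s/year (365.25 × 86400) = 1.505 years.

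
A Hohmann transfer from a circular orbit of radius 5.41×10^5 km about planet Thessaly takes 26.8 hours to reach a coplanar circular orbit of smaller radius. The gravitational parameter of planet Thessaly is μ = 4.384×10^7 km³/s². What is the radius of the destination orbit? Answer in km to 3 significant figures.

r₂ = 1.51×10^5 km

Transfer time t = 26.8 hours = 96480 s, and t = π√(a_t³/μ).
So a_t = (μ t²/π²)^(1/3) = (4.384×10^7 × (96480)² / π²)^(1/3) = 3.4579×10^5 km.
Since a_t = (r₁ + r₂)/2, r₂ = 2a_t − r₁ = 2×3.4579×10^5 − 5.410×10^5 = 1.5058×10^5 km.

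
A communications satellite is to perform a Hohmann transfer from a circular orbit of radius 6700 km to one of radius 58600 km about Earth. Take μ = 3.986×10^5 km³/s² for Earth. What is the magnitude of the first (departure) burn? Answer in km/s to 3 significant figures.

The Hohmann ellipse has a_t = (r₁ + r₂)/2 = 32650 km.
On the circular orbit at r = 6700 km, v_c = √(μ/r) = 7.7131 km/s.
Vis-viva on the transfer ellipse at r = 6700 km gives v_t = √[μ(2/r − 1/a_t)] = 10.333 km/s.
Δv₁ = |v_t − v_c| = |10.333 − 7.7131| = 2.620 km/s.

Δv₁ = 2.62 km/s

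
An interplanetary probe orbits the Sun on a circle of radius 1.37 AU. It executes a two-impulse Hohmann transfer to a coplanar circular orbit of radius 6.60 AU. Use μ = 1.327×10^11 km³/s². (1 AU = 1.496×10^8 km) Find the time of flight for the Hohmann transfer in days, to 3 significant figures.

In km: r₁ = 1.37 × 1.496×10^8 = 2.04952×10^8 km; r₂ = 6.60 × 1.496×10^8 = 9.8736×10^8 km.
Semi-major axis of the transfer orbit: a_t = (2.04952×10^8 + 9.8736×10^8)/2 = 5.96156×10^8 km.
Half the transfer-orbit period gives t = π√(a_t³/μ) = 1.255×10^8 s.
Converting: 1.255×10^8 s ÷ 86400 s/day = 1450 days.

t = 1450 days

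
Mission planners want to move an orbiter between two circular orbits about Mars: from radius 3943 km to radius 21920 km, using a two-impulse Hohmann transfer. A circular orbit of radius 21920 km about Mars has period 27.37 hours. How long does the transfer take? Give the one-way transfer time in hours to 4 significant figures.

t = 6.201 hours

From Kepler's third law T² = 4π²r³/μ at r = 21920 km, T = 27.37 hours = 27.37 × 3600 s = 98532 s: μ = 4π²r³/T² = 42827.9 km³/s².
Transfer-ellipse semi-major axis a_t = (r₁ + r₂)/2 = (3943 + 21920)/2 = 12931.5 km.
Transfer time t = π√(a_t³/μ) = π√((12931.5)³ / 42827.9) = 22323 s.
Converting: 22323 s ÷ 3600 s/hour = 6.201 hours.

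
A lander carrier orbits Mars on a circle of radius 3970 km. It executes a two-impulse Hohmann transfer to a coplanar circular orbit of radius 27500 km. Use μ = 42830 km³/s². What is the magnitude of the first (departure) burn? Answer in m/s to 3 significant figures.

Transfer-ellipse semi-major axis a_t = (r₁ + r₂)/2 = (3970 + 27500)/2 = 15735 km.
On the circular orbit at r = 3970 km, v_c = √(μ/r) = 3.2846 km/s.
Vis-viva on the transfer ellipse at r = 3970 km gives v_t = √[μ(2/r − 1/a_t)] = 4.3422 km/s.
Δv₁ = |v_t − v_c| = |4.3422 − 3.2846| = 1.058 km/s.

Δv₁ = 1060 m/s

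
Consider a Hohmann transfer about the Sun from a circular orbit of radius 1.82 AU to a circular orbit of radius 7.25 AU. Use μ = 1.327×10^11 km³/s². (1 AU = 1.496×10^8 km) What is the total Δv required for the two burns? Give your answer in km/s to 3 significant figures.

In km: r₁ = 1.82 × 1.496×10^8 = 2.72272×10^8 km; r₂ = 7.25 × 1.496×10^8 = 1.0846×10^9 km.
Transfer-ellipse semi-major axis a_t = (r₁ + r₂)/2 = (2.72272×10^8 + 1.0846×10^9)/2 = 6.78436×10^8 km.
Circular speed at r₁: v₁ = √(μ/r₁) = √(1.327×10^11/2.72272×10^8) = 22.077 km/s.
On the transfer ellipse at r₁, vis-viva equation gives v_p = √[μ(2/r₁ − 1/a_t)] = 27.914 km/s.
First burn Δv₁ = |v_p − v₁| = 5.837 km/s.
At r₂, v₂ = √(μ/r₂) = 11.061 km/s.
Transfer-orbit speed at r₂: v_a = √[μ(2/r₂ − 1/a_t)] = 7.0073 km/s.
Second burn Δv₂ = |v₂ − v_a| = 4.054 km/s.
Δv = Δv₁ + Δv₂ = 5.837 + 4.054 = 9.891 km/s.

Δv = 9.89 km/s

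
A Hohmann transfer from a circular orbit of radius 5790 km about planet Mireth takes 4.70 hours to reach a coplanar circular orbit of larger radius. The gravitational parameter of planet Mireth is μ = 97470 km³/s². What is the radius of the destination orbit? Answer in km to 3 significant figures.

r₂ = 22500 km

Transfer time t = 4.70 hours = 16920 s, and t = π√(a_t³/μ).
So a_t = (μ t²/π²)^(1/3) = (97470 × (16920)² / π²)^(1/3) = 14140 km.
Since a_t = (r₁ + r₂)/2, r₂ = 2a_t − r₁ = 2×14140 − 5790 = 22490 km.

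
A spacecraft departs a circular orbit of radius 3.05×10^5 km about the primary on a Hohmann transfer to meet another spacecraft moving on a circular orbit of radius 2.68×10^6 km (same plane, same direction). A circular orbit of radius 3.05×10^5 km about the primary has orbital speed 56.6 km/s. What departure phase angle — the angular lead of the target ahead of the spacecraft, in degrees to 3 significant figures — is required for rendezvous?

From the circular-orbit relation v² = μ/r at r = 3.05×10^5 km: μ = v²r = (56.6)² × 3.05×10^5 = 9.77086×10^8 km³/s².
The Hohmann ellipse has a_t = (r₁ + r₂)/2 = 1.4925×10^6 km.
Transfer time t = π√(a_t³/μ) = 1.8325×10^5 s.
Target angular speed ω₂ = √(μ/r₂³) = 7.1247×10^-6 rad/s.
Angle swept by the target during transfer: ω₂·t = 1.3056 rad = 74.81°.
The spacecraft traverses 180° on the transfer ellipse, so the target must lead by 180° − 74.81° = 105°.

φ = 105°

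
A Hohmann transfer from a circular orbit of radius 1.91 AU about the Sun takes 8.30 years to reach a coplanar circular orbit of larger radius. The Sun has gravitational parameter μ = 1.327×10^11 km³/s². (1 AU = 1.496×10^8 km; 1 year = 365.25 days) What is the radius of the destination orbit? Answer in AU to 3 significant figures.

r₂ = 11.1 AU

In km: r₁ = 1.91 × 1.496×10^8 = 2.85736×10^8 km.
Transfer time t = 8.30 years × 365.25 × 86400 s = 2.6192808×10^8 s, and t = π√(a_t³/μ).
So a_t = (μ t²/π²)^(1/3) = (1.327×10^11 × (2.6192808×10^8)² / π²)^(1/3) = 9.7345×10^8 km.
Since a_t = (r₁ + r₂)/2, r₂ = 2a_t − r₁ = 2×9.7345×10^8 − 2.85736×10^8 = 1.661164×10^9 km.
In AU: r₂ = 1.661164×10^9 / 1.496×10^8 = 11.1 AU.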